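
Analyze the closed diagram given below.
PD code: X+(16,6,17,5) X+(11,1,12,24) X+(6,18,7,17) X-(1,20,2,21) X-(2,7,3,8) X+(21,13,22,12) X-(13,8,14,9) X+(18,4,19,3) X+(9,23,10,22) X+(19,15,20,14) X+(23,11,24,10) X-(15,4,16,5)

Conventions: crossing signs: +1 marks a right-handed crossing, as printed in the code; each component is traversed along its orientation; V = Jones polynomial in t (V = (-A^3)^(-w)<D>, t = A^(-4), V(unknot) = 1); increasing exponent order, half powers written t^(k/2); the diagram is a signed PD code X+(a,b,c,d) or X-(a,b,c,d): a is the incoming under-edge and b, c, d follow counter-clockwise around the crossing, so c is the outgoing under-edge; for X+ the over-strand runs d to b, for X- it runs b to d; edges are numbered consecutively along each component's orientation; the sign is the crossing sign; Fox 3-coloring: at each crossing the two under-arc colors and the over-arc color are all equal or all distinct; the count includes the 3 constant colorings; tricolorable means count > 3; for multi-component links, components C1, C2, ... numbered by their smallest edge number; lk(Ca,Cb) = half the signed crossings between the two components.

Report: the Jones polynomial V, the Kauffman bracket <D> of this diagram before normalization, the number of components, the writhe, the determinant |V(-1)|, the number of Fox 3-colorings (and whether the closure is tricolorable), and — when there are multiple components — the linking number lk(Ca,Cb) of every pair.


V = t + t^3 - t^4
<D> = -A^-4 + 1 + A^8 (w = +4)
1 component over 12 crossings, w = +4
9 Fox colorings among 3^12, |V(-1)| = 3: tricolorable
why: det 3 = |V(-1)|; divisible by 3, so tricolorable


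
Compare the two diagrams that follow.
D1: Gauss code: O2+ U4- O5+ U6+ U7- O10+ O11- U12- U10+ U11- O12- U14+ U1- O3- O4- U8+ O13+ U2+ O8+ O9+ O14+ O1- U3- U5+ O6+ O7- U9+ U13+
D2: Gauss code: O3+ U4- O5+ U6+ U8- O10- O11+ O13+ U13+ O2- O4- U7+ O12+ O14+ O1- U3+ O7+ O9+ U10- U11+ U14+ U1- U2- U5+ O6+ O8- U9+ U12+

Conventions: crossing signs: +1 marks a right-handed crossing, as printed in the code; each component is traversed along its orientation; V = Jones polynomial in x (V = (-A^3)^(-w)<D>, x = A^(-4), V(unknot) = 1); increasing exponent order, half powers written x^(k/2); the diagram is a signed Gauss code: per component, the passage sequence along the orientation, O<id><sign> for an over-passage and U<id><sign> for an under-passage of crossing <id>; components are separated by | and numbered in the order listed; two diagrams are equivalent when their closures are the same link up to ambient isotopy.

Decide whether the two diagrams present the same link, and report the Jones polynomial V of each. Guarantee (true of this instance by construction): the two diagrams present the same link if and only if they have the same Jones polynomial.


same link: yes
V(D1) = x + x^3 - x^4  [14 crossings, <D> = -A^-10 + A^-6 + A^2, w = +2]
V(D2) = x + x^3 - x^4  [14 crossings, <D> = -A^-4 + 1 + A^8, w = +4]
insight: one V(x) for all 2 diagrams — one class (guaranteed)


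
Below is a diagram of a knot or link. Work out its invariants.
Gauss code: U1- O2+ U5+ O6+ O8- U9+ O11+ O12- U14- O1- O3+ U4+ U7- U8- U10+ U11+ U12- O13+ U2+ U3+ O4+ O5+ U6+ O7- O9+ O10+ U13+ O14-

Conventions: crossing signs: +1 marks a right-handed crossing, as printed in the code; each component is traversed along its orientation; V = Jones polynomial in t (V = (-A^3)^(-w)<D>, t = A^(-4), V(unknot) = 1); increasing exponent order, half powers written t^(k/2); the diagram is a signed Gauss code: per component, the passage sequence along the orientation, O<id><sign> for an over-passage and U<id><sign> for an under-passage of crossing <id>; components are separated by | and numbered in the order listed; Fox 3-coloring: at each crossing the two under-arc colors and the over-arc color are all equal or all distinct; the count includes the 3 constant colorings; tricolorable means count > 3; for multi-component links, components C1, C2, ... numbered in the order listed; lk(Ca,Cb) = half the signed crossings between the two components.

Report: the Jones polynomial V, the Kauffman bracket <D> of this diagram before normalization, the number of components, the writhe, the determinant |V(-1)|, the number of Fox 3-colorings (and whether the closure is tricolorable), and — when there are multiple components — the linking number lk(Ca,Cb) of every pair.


Jones polynomial: V(t) = -1 + 3t - 3t^2 + 5t^3 - 5t^4 + 4t^5 - 3t^6 + 2t^7 - t^8
<D> = -A^-20 + 2A^-16 - 3A^-12 + 4A^-8 - 5A^-4 + 5 - 3A^4 + 3A^8 - A^12; writhe +4
components 1, writhe +4 (14 crossings)
3-colorings: 9 of 3^14, det 27 — tricolorable
note: det 27 = |V(-1)|; divisible by 3, so tricolorable


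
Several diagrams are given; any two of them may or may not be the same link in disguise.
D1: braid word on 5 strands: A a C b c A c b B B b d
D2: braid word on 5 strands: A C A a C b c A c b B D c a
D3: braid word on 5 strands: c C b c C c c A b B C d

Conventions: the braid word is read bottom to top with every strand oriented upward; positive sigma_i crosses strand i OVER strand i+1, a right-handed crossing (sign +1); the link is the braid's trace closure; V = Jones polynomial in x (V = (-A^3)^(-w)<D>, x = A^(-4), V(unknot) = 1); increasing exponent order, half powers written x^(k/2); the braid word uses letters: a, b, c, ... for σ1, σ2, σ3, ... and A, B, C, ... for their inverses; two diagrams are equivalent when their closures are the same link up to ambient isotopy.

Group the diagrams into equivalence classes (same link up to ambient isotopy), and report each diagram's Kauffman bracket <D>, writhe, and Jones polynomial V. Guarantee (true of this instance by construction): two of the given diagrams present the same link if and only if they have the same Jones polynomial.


classes: {D1, D2, D3}
V(D1) = 1  [12 crossings, <D> = A^6, w = +2]
V(D2) = 1  [14 crossings, <D> = 1, w = 0]
V(D3) = 1  [12 crossings, <D> = A^6, w = +2]
note: one V(x) for all 3 diagrams — one class (guaranteed)


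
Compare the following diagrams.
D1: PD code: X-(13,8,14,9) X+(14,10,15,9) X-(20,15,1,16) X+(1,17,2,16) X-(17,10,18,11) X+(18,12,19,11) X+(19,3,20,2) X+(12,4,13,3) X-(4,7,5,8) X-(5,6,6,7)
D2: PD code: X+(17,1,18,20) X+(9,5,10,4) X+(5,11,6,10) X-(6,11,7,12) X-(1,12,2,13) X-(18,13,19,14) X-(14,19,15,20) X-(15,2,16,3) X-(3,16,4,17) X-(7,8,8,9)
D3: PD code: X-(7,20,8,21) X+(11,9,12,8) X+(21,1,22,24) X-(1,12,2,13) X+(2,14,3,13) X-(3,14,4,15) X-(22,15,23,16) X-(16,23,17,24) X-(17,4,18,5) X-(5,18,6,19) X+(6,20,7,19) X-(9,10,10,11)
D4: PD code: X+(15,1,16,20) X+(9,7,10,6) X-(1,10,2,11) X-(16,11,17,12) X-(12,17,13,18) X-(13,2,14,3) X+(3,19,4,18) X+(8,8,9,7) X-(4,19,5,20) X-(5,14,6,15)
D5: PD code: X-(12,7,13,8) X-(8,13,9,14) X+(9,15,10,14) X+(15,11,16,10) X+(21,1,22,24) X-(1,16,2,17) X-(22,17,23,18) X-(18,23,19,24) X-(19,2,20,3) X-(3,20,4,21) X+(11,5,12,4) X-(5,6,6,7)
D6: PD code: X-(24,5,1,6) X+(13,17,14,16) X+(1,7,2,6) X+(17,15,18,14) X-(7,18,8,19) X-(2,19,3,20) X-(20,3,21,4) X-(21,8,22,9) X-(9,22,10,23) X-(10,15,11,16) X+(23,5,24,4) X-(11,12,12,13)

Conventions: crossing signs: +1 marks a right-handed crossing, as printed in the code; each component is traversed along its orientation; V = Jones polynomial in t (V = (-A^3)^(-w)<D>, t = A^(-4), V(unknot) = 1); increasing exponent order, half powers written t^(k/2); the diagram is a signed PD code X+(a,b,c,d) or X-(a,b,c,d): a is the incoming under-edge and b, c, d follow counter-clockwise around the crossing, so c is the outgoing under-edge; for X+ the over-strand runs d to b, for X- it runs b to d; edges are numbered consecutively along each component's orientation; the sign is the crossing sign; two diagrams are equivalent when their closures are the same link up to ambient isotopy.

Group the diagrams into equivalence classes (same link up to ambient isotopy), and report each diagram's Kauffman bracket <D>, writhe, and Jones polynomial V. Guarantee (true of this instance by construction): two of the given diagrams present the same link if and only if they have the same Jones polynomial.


equivalence classes: {D1} | {D2, D3, D4, D5, D6}
D1 (bracket 1; 10 crossings at w = 0): V = 1
V(D2) = -t^-6 + t^-5 - t^-4 + 2t^-3 - t^-2 + t^-1  [10 crossings, <D> = A^-8 - A^-4 + 2 - A^4 + A^8 - A^12, w = -4]
D3 (bracket A^-8 - A^-4 + 2 - A^4 + A^8 - A^12; 12 crossings at w = -4): V = -t^-6 + t^-5 - t^-4 + 2t^-3 - t^-2 + t^-1
V(D4) = -t^-6 + t^-5 - t^-4 + 2t^-3 - t^-2 + t^-1  [10 crossings, <D> = A^-2 - A^2 + 2A^6 - A^10 + A^14 - A^18, w = -2]
V(D5) = -t^-6 + t^-5 - t^-4 + 2t^-3 - t^-2 + t^-1  (w -4, c 12, <D> = A^-8 - A^-4 + 2 - A^4 + A^8 - A^12)
V(D6) = -t^-6 + t^-5 - t^-4 + 2t^-3 - t^-2 + t^-1  (w -4, c 12, <D> = A^-8 - A^-4 + 2 - A^4 + A^8 - A^12)
observation: 2 values of V(t) split the 6 diagrams


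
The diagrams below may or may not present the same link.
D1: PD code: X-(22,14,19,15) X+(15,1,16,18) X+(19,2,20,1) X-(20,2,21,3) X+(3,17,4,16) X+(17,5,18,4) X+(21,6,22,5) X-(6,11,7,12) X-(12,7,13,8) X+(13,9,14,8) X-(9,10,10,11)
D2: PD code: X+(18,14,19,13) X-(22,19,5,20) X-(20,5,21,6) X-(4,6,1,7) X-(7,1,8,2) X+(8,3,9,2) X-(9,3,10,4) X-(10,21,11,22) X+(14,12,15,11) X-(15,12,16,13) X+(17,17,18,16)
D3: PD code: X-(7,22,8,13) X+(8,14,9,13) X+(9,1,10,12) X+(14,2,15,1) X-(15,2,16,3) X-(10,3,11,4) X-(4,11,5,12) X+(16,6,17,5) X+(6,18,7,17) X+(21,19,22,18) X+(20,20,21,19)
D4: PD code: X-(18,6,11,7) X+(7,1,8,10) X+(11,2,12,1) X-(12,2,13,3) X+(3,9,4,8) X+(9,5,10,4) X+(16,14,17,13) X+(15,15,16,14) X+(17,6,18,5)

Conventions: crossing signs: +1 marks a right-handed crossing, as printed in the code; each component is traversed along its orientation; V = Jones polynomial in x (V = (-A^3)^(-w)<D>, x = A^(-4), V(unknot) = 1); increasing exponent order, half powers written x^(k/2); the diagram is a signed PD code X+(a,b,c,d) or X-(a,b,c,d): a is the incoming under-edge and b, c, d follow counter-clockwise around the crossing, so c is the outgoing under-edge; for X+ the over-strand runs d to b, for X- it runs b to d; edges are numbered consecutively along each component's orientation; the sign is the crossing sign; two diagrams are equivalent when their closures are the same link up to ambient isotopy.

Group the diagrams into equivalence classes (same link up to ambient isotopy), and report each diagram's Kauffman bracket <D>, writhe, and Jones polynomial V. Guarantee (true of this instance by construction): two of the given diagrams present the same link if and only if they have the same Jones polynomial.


classes: {D1, D4} | {D2} | {D3}
V(D1) = -x^(1/2) - x^(3/2) - x^(5/2) + x^(9/2)  [11 crossings, <D> = -A^-15 + A^-7 + A^-3 + A, w = +1]
D2 (bracket A^-3 + 2A^5 - A^9 + A^13 - A^17; 11 crossings at w = -3): V = x^(-13/2) - x^(-11/2) + x^(-9/2) - 2x^(-7/2) - x^(-3/2)
V(D3) = -x^(1/2) - x^(5/2)  (w +3, c 11, <D> = A^-1 + A^7)
V(D4) = -x^(1/2) - x^(3/2) - x^(5/2) + x^(9/2)  [9 crossings, <D> = -A^-3 + A^5 + A^9 + A^13, w = +5]
note: 3 values of V(x) split the 4 diagrams


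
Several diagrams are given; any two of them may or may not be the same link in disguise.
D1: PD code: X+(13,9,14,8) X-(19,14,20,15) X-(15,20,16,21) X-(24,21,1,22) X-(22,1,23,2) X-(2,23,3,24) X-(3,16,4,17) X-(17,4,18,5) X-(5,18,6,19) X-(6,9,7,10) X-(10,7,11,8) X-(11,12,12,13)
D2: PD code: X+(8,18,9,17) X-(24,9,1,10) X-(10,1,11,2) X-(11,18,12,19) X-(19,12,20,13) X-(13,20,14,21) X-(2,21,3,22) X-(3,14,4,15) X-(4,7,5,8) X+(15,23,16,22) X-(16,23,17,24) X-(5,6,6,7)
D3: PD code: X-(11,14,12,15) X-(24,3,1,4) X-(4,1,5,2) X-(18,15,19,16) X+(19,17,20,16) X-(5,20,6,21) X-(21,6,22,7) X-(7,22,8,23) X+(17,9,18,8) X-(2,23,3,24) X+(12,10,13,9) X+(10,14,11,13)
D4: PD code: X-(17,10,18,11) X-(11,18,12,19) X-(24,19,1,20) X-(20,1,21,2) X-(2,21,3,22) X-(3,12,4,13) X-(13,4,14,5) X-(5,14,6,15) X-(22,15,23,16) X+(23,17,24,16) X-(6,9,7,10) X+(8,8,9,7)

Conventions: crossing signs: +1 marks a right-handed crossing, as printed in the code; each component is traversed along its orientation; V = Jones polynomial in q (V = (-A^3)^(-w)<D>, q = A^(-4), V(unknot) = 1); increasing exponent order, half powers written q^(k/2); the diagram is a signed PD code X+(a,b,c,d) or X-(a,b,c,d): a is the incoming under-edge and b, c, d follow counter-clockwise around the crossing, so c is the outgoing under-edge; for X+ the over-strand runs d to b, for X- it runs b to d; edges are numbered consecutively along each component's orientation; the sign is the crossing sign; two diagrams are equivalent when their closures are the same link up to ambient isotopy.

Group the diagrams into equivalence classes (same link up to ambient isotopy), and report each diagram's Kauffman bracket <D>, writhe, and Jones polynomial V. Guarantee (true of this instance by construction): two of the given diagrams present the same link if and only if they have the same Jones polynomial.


grouping into links: {D1, D4} | {D2, D3}
V(D1) = q^-11 - 2q^-10 + 2q^-9 - 3q^-8 + 2q^-7 - 2q^-6 + 2q^-5 + q^-3  (w -10, c 12, <D> = A^-18 + 2A^-10 - 2A^-6 + 2A^-2 - 3A^2 + 2A^6 - 2A^10 + A^14)
V(D2) = q^-8 - 2q^-7 + q^-6 - 2q^-5 + 2q^-4 + q^-2  (w -8, c 12, <D> = A^-16 + 2A^-8 - 2A^-4 + 1 - 2A^4 + A^8)
V(D3) = q^-8 - 2q^-7 + q^-6 - 2q^-5 + 2q^-4 + q^-2  (w -4, c 12, <D> = A^-4 + 2A^4 - 2A^8 + A^12 - 2A^16 + A^20)
V(D4) = q^-11 - 2q^-10 + 2q^-9 - 3q^-8 + 2q^-7 - 2q^-6 + 2q^-5 + q^-3  [12 crossings, <D> = A^-12 + 2A^-4 - 2 + 2A^4 - 3A^8 + 2A^12 - 2A^16 + A^20, w = -8]
why: comparing 4 Jones polynomials yields 2 groups


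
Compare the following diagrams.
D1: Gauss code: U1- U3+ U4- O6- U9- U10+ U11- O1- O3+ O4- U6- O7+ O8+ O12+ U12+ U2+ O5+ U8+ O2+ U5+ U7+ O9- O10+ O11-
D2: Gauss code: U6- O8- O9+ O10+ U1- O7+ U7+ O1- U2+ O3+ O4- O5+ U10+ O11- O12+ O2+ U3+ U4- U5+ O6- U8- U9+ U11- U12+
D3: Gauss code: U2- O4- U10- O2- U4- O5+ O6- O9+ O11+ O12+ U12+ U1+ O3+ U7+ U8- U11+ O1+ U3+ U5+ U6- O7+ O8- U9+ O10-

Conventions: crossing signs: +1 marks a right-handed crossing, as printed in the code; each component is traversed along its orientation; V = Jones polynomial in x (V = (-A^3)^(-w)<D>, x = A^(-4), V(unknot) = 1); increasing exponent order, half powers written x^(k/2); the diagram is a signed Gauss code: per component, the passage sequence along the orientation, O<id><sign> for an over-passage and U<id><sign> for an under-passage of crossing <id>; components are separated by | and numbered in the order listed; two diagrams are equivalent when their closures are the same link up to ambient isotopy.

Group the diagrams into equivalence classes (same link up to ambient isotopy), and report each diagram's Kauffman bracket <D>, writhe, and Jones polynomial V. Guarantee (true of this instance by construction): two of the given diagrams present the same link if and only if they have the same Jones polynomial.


grouping into links: {D1, D3} | {D2}
V(D1) = -x^-3 + x^-2 - x^-1 + 3 - x + x^2 - x^3  (w +2, c 12, <D> = -A^-6 + A^-2 - A^2 + 3A^6 - A^10 + A^14 - A^18)
V(D2) = x + x^3 - x^4  [12 crossings, <D> = -A^-10 + A^-6 + A^2, w = +2]
D3 (bracket -A^-6 + A^-2 - A^2 + 3A^6 - A^10 + A^14 - A^18; 12 crossings at w = +2): V = -x^-3 + x^-2 - x^-1 + 3 - x + x^2 - x^3
why: 2 classes among 3 diagrams; unequal V(x) rules out equality


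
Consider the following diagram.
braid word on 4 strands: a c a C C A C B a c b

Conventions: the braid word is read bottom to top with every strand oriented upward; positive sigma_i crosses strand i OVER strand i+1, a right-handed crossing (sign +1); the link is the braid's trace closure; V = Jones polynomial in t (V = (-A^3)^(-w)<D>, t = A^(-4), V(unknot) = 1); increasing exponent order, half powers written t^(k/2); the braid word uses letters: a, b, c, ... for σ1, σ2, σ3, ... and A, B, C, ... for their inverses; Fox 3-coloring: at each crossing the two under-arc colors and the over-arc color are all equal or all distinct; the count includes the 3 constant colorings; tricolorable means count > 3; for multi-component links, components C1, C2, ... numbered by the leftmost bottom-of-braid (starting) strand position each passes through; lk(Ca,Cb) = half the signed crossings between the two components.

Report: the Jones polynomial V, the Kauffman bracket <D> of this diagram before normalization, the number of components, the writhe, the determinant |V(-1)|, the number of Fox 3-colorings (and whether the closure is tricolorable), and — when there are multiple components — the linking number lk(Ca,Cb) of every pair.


V(t) = t^-2 - t^-1 + 1 - t + t^2
bracket: -A^-5 + A^-1 - A^3 + A^7 - A^11, w = +1
1 component, writhe +1, over 11 crossings
det 5, colorings 3 of 3^11 — not tricolorable
observation: palindromic: swapping t for 1/t fixes V


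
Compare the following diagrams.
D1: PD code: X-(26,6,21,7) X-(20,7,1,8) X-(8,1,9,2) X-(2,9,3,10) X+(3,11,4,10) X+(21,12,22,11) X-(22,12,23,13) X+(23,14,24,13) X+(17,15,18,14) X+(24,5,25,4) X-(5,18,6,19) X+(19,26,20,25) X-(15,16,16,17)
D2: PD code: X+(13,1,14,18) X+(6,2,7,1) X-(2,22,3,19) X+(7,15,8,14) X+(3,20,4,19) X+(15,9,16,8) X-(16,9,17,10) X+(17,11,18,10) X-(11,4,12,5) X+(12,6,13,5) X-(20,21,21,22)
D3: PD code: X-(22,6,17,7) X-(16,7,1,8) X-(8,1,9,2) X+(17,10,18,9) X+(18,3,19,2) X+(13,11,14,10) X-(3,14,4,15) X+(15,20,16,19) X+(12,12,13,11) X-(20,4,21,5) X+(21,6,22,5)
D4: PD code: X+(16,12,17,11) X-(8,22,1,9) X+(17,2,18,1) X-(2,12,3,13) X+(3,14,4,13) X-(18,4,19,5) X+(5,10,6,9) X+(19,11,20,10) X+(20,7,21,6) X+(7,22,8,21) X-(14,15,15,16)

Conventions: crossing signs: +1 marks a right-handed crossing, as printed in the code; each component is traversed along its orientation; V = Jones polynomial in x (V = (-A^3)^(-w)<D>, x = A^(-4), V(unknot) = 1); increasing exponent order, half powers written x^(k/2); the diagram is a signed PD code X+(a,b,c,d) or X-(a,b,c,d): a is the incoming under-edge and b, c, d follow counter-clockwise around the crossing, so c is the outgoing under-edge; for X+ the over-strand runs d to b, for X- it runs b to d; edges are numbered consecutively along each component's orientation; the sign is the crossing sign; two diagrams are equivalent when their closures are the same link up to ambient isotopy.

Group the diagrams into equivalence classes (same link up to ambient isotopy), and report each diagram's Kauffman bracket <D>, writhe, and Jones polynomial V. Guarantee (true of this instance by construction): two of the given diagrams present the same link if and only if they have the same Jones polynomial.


grouping into links: {D1, D3} | {D2} | {D4}
V(D1) = x^(-7/2) - x^(-5/2) + x^(-3/2) - 2x^(-1/2) - x^(3/2)  (w -1, c 13, <D> = A^-9 + 2A^-1 - A^3 + A^7 - A^11)
V(D2) = -x^(1/2) - x^(3/2) - x^(5/2) + x^(9/2)  (w +3, c 11, <D> = -A^-9 + A^-1 + A^3 + A^7)
D3 (bracket A^-3 + 2A^5 - A^9 + A^13 - A^17; 11 crossings at w = +1): V = x^(-7/2) - x^(-5/2) + x^(-3/2) - 2x^(-1/2) - x^(3/2)
V(D4) = -x^(1/2) - x^(5/2)  [11 crossings, <D> = A^-1 + A^7, w = +3]
why: V(x) takes 3 values over 4 diagrams, fixing the grouping


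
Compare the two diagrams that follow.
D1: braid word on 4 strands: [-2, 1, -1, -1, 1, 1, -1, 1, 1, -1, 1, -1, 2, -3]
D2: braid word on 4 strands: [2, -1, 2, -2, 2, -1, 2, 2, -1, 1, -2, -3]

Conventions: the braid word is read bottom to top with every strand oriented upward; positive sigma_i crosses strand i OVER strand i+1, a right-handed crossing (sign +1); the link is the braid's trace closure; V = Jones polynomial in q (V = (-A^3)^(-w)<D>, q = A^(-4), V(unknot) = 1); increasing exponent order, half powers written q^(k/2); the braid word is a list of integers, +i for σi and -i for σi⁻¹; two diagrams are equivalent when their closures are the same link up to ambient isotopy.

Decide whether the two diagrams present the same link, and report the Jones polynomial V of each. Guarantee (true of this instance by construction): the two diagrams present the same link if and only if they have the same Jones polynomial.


same link: no
V(D1) = -q^(-1/2) - q^(1/2)  [14 crossings, <D> = -A^-2 - A^2, w = 0]
V(D2) = -q^(-3/2) + q^(-1/2) - 2q^(1/2) + q^(3/2) - 2q^(5/2) + q^(7/2)  [12 crossings, <D> = A^-14 - 2A^-10 + A^-6 - 2A^-2 + A^2 - A^6, w = 0]
insight: 2 classes among 2 diagrams; unequal V(q) rules out equality


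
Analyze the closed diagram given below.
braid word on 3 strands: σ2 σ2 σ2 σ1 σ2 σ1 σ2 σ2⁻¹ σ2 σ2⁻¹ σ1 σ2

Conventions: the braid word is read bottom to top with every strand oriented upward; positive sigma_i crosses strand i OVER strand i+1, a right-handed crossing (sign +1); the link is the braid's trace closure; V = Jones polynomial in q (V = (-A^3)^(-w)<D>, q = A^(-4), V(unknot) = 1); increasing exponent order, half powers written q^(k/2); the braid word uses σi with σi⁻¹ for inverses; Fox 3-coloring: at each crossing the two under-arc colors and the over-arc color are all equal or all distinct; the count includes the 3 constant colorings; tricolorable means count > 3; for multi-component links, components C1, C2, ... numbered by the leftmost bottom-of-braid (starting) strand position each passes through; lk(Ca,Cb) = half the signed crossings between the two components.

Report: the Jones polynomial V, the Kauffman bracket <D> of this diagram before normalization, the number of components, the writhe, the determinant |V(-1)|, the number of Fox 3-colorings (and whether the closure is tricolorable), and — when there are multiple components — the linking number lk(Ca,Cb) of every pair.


Jones polynomial: V(q) = q^3 + q^5 - q^6 + q^7 - q^8 + q^9 - q^10
<D> = -A^-16 + A^-12 - A^-8 + A^-4 - 1 + A^4 + A^12; writhe +8
components 1, writhe +8 (12 crossings)
3-colorings: 3 of 3^12, det 7 — not tricolorable
note: inverse pairs cancel, leaving σ2 σ2 σ2 σ1 σ2 σ1 σ1 σ2


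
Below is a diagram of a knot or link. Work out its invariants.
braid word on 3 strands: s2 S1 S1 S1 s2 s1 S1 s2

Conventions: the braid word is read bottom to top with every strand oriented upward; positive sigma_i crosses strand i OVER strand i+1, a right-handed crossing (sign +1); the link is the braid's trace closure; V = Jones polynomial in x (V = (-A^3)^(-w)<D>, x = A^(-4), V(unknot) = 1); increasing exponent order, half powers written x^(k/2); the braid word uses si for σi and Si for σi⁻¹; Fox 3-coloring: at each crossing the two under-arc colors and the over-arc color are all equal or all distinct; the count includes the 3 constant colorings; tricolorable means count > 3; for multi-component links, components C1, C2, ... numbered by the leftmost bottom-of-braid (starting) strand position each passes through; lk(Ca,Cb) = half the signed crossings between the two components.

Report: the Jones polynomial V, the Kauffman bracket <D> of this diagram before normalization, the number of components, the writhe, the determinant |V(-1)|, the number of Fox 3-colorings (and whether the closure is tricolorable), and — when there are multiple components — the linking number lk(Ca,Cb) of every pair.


V(x) = -x^-3 + x^-2 - x^-1 + 3 - x + x^2 - x^3
bracket: -A^-12 + A^-8 - A^-4 + 3 - A^4 + A^8 - A^12, w = 0
1 component, writhe 0, over 8 crossings
det 9, colorings 27 of 3^8 — tricolorable
observation: w = 0 shifts under R1 moves; the (-A^3)^(0) factor cancels that in V


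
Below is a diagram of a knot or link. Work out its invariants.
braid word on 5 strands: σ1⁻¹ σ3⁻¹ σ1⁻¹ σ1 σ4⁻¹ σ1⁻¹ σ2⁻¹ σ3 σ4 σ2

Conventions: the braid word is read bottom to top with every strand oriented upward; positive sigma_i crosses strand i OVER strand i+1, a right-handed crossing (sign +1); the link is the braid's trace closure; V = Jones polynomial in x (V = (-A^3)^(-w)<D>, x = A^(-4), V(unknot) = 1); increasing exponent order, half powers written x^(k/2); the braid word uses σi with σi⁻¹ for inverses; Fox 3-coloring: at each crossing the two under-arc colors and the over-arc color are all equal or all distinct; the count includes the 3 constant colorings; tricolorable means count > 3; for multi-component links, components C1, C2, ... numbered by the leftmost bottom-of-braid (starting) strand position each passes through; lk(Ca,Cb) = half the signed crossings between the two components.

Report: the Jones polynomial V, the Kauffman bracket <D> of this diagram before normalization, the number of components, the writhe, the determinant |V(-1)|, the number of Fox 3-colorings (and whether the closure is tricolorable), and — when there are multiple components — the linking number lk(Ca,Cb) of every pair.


V = x^-3 + x^-2 + x^-1 + 1
<D> = A^-6 + A^-2 + A^2 + A^6 (w = -2)
3 components over 10 crossings, w = -2
lk(C1,C2): -1
lk(C1,C3) = 0
linking number lk(C2,C3) = 0
9 Fox colorings among 3^10, |V(-1)| = 0: tricolorable
why: w = -2 shifts under R1 moves; the (-A^3)^(2) factor cancels that in V


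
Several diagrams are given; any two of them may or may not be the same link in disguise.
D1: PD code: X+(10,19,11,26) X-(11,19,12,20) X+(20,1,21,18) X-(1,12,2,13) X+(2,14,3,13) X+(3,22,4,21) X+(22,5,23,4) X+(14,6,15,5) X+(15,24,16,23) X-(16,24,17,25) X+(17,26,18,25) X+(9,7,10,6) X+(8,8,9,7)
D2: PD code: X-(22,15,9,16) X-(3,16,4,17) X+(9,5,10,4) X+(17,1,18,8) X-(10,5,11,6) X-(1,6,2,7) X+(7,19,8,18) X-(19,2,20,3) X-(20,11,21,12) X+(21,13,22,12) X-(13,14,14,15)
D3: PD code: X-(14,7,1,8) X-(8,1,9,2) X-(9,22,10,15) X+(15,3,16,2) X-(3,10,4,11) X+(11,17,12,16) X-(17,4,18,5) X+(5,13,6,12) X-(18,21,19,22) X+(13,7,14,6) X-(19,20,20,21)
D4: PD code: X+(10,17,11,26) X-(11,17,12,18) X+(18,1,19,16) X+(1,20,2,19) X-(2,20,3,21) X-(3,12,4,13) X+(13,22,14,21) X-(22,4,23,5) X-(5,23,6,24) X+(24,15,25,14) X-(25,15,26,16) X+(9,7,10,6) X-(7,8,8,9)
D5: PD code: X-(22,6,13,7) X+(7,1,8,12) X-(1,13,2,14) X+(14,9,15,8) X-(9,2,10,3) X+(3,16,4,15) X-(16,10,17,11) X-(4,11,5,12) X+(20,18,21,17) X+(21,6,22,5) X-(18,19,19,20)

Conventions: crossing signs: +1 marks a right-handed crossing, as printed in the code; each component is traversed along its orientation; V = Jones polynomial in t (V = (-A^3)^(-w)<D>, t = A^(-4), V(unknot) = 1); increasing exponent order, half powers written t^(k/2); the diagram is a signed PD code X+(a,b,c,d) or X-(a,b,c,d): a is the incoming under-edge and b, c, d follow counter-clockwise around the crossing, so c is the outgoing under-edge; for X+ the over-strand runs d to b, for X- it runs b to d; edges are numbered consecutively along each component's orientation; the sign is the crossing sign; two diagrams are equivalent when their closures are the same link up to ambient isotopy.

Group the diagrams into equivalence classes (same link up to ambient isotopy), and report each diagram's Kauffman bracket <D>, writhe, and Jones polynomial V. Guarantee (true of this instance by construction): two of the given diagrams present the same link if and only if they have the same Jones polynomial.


equivalence classes: {D1} | {D2, D3, D4, D5}
D1 (bracket A^-1 - A^3 + A^7 + A^15; 13 crossings at w = +7): V = -t^(3/2) - t^(7/2) + t^(9/2) - t^(11/2)
V(D2) = t^(-7/2) - 2t^(-5/2) + t^(-3/2) - 2t^(-1/2) + t^(1/2) - t^(3/2)  [11 crossings, <D> = A^-15 - A^-11 + 2A^-7 - A^-3 + 2A - A^5, w = -3]
V(D3) = t^(-7/2) - 2t^(-5/2) + t^(-3/2) - 2t^(-1/2) + t^(1/2) - t^(3/2)  (w -3, c 11, <D> = A^-15 - A^-11 + 2A^-7 - A^-3 + 2A - A^5)
V(D4) = t^(-7/2) - 2t^(-5/2) + t^(-3/2) - 2t^(-1/2) + t^(1/2) - t^(3/2)  (w -1, c 13, <D> = A^-9 - A^-5 + 2A^-1 - A^3 + 2A^7 - A^11)
D5 (bracket A^-9 - A^-5 + 2A^-1 - A^3 + 2A^7 - A^11; 11 crossings at w = -1): V = t^(-7/2) - 2t^(-5/2) + t^(-3/2) - 2t^(-1/2) + t^(1/2) - t^(3/2)
key observation: comparing 5 Jones polynomials yields 2 groups


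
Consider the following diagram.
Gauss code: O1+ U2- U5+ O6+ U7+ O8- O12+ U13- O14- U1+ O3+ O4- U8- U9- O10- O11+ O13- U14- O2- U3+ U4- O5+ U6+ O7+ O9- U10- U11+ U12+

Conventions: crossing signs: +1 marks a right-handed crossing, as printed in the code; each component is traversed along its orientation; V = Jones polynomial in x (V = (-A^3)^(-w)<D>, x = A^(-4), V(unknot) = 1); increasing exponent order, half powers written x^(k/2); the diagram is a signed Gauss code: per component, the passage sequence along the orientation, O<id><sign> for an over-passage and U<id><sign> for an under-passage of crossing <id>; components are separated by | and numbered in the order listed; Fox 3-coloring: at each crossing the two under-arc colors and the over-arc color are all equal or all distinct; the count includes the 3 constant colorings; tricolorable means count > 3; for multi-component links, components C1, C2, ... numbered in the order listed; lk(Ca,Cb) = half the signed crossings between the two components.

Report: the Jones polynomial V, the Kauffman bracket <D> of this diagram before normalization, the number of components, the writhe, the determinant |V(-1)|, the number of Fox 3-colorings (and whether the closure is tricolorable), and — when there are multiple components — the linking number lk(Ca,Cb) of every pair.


V = -x^-3 + x^-2 - x^-1 + 3 - x + x^2 - x^3
<D> = -A^-12 + A^-8 - A^-4 + 3 - A^4 + A^8 - A^12 (w = 0)
1 component over 14 crossings, w = 0
27 Fox colorings among 3^14, |V(-1)| = 9: tricolorable
why: the span of V is 6, forcing >= 6 crossings in any diagram


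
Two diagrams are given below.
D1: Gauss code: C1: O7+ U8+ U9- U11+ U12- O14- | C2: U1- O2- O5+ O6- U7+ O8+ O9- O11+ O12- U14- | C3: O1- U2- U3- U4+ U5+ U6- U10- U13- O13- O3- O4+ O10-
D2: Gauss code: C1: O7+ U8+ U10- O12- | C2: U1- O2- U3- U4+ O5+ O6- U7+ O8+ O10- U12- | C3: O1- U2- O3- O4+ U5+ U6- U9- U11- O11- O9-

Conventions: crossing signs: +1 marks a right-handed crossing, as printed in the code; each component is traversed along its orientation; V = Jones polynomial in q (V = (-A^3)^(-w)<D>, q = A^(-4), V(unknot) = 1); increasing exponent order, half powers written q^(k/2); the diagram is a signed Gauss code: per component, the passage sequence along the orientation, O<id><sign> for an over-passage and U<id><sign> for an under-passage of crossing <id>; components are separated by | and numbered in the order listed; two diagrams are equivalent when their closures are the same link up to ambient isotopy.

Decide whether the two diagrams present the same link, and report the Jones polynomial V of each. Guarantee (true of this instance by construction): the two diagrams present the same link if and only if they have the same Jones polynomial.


equivalent: yes
D1 (bracket A^-12 + A^-8 + A^-4 + 1; 14 crossings at w = -4): V = q^-3 + q^-2 + q^-1 + 1
V(D2) = q^-3 + q^-2 + q^-1 + 1  [12 crossings, <D> = A^-12 + A^-8 + A^-4 + 1, w = -4]
observation: all 2 diagrams share one V(q), hence one class


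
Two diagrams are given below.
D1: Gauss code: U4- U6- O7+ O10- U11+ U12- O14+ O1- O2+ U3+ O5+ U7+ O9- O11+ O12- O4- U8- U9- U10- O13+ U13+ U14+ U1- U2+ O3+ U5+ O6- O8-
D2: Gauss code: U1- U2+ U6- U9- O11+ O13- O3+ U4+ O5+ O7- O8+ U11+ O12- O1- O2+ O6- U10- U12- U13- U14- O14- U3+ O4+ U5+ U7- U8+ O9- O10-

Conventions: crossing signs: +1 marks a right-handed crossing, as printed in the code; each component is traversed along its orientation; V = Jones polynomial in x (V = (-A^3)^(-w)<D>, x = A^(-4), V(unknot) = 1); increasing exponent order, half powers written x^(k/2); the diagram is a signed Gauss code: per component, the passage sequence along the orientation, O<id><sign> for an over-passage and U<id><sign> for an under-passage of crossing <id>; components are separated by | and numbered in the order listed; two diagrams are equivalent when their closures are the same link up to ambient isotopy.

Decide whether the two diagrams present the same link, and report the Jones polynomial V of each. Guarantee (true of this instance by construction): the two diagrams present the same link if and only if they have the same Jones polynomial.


same link: yes
V(D1) = -x^-3 + 2x^-2 - 2x^-1 + 3 - 2x + 2x^2 - x^3  [14 crossings, <D> = -A^-12 + 2A^-8 - 2A^-4 + 3 - 2A^4 + 2A^8 - A^12, w = 0]
V(D2) = -x^-3 + 2x^-2 - 2x^-1 + 3 - 2x + 2x^2 - x^3  (w -2, c 14, <D> = -A^-18 + 2A^-14 - 2A^-10 + 3A^-6 - 2A^-2 + 2A^2 - A^6)
note: Reidemeister moves carry D1 (14 crossings) to D2 (14)


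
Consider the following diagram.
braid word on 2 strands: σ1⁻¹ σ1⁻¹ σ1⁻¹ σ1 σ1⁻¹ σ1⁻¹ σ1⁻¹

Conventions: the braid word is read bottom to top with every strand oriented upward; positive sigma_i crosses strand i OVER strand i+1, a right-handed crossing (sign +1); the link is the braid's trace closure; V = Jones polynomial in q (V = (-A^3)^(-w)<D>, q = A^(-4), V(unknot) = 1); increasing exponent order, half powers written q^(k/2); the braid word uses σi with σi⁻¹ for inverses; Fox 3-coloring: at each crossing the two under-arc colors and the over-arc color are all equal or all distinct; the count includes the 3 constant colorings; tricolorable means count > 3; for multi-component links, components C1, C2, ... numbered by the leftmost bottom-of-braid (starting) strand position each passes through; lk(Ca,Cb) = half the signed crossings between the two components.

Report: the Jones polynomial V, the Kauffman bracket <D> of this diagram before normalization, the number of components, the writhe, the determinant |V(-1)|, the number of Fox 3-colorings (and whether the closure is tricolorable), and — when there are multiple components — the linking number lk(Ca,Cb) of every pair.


V(q) = -q^-7 + q^-6 - q^-5 + q^-4 + q^-2
bracket: -A^-7 - A + A^5 - A^9 + A^13, w = -5
1 component, writhe -5, over 7 crossings
det 5, colorings 3 of 3^7 — not tricolorable
observation: one generator, power 5: the (2,5) torus pattern


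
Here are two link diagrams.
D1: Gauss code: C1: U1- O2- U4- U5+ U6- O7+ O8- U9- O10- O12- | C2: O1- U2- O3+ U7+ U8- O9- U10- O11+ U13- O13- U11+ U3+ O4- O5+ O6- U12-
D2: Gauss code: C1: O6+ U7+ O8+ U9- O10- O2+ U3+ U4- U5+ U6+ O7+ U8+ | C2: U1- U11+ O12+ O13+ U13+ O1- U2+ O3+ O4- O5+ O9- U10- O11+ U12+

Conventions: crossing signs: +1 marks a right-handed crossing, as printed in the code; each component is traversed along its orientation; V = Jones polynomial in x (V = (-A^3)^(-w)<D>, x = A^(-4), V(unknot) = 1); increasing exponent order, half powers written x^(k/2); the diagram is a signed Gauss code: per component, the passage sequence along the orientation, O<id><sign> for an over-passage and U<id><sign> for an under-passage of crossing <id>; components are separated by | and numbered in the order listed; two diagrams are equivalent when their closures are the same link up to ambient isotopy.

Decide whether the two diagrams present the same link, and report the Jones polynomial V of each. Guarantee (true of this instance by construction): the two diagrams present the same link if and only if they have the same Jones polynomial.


same link: no
V(D1) = -x^(-15/2) + x^(-13/2) - 2x^(-11/2) + 2x^(-9/2) - 2x^(-7/2) + x^(-5/2) - x^(-3/2)  [13 crossings, <D> = A^-9 - A^-5 + 2A^-1 - 2A^3 + 2A^7 - A^11 + A^15, w = -5]
D2 (bracket -A^-3 + A^5 + A^9 + A^13; 13 crossings at w = +5): V = -x^(1/2) - x^(3/2) - x^(5/2) + x^(9/2)
note: V(x) takes 2 values over 2 diagrams, fixing the grouping


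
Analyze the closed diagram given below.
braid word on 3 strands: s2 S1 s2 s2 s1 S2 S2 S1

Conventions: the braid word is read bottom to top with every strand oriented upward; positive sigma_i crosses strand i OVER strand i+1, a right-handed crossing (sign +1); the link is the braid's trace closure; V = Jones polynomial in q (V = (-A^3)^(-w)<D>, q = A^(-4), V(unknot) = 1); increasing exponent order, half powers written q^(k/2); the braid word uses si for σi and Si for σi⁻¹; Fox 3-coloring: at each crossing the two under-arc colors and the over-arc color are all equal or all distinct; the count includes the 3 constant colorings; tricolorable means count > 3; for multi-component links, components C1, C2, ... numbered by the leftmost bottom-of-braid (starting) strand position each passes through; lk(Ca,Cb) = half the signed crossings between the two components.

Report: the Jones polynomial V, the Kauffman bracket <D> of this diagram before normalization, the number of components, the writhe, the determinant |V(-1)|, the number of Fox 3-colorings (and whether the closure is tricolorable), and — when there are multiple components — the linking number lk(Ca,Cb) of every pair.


V(q) = -q^-3 + 2q^-2 - 2q^-1 + 3 - 2q + 2q^2 - q^3
bracket: -A^-12 + 2A^-8 - 2A^-4 + 3 - 2A^4 + 2A^8 - A^12, w = 0
1 component, writhe 0, over 8 crossings
det 13, colorings 3 of 3^8 — not tricolorable
observation: w = 0 (over 8 crossings) is diagram-only; (-A^3)^(0) removes it from V


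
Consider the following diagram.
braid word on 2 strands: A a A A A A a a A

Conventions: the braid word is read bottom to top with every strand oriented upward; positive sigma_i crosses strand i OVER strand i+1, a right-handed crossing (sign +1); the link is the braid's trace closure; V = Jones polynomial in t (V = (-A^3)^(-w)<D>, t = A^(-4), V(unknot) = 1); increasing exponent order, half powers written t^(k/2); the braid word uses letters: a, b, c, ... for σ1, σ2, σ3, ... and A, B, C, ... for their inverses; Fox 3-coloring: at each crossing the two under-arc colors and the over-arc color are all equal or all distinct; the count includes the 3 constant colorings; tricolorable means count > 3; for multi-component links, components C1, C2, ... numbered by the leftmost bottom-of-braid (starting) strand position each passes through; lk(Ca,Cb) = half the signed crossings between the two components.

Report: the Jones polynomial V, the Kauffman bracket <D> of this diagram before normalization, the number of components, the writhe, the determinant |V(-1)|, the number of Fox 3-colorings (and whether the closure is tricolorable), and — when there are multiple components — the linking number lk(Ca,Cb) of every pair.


V(t) = -t^-4 + t^-3 + t^-1
bracket: -A^-5 - A^3 + A^7, w = -3
1 component, writhe -3, over 9 crossings
det 3, colorings 9 of 3^9 — tricolorable
observation: w = -3 (over 9 crossings) is diagram-only; (-A^3)^(3) removes it from V


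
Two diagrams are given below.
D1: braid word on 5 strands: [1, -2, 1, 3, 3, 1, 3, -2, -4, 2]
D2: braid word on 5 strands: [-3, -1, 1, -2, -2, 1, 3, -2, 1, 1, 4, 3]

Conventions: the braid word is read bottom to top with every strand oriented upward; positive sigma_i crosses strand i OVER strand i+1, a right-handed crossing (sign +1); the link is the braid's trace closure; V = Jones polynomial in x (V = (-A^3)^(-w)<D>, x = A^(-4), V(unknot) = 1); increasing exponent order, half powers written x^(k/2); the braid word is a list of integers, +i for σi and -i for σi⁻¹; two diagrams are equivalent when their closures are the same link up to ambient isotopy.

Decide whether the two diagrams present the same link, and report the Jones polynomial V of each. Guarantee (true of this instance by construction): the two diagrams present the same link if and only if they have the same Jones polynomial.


equivalent: no
V(D1) = x^2 + 2x^4 - 2x^5 + x^6 - 2x^7 + x^8  (w +4, c 10, <D> = A^-20 - 2A^-16 + A^-12 - 2A^-8 + 2A^-4 + A^4)
V(D2) = -x^-3 + 2x^-2 - 2x^-1 + 3 - 2x + 2x^2 - x^3  [12 crossings, <D> = -A^-6 + 2A^-2 - 2A^2 + 3A^6 - 2A^10 + 2A^14 - A^18, w = +2]
key observation: 2 values of V(x) split the 2 diagrams


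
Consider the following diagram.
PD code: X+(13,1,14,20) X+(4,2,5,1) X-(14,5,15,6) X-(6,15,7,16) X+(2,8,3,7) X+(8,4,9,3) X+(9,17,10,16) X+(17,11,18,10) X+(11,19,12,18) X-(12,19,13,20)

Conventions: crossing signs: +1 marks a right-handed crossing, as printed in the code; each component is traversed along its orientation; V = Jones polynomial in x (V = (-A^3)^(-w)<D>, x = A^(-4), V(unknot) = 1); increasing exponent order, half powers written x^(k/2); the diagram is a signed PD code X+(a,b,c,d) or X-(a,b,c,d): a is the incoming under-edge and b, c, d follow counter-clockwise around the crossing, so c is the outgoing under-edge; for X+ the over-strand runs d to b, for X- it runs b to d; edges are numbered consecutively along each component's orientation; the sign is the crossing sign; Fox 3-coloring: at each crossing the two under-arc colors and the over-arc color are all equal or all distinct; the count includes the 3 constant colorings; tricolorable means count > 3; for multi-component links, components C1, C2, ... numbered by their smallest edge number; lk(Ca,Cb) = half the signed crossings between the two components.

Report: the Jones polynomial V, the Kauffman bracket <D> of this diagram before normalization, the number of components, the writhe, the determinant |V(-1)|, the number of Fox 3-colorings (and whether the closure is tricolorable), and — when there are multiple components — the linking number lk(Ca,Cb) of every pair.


V(x) = 2x - 2x^2 + 3x^3 - 3x^4 + 2x^5 - 2x^6 + x^7
bracket: A^-16 - 2A^-12 + 2A^-8 - 3A^-4 + 3 - 2A^4 + 2A^8, w = +4
1 component, writhe +4, over 10 crossings
det 15, colorings 9 of 3^10 — tricolorable
observation: the span of V is 6, forcing >= 6 crossings in any diagram
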